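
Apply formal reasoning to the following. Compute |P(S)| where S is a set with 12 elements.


The power set of a set with n elements has 2^n elements.
|P(S)| = 2^12 = 4096

4096


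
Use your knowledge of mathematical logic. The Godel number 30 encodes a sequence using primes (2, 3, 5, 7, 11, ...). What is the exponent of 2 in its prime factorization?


Factorize 30 by dividing by 2 repeatedly.
Division steps: 2 divides 30 exactly 1 time(s).
Exponent of 2 = 1

1


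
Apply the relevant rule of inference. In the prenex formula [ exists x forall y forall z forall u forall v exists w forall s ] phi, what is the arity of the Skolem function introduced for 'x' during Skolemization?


Quantifier prefix: exists x forall y forall z forall u forall v exists w forall s
'x' is existentially quantified at position 1.
No universal quantifiers precede it.
Skolem function arity = 0 (a Skolem constant)

0


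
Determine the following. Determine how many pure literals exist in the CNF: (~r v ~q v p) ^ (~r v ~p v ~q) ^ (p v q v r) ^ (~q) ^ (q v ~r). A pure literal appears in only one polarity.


Check each variable for pure literal status:
p: mixed (not pure)
q: mixed (not pure)
r: mixed (not pure)
Pure literal count = 0

0


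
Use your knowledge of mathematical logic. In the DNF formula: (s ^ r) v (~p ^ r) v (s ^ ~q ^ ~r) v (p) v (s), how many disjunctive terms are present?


A DNF formula is a disjunction of terms (conjunctions).
Terms are separated by v.
Counting the disjuncts: 5 terms.

5


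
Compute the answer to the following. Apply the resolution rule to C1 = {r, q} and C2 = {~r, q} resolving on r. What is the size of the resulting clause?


Remove r from C1 and ~r from C2.
C1 remainder: {q}
C2 remainder: {q}
Union (resolvent): {q}
Resolvent has 1 literal(s).

1


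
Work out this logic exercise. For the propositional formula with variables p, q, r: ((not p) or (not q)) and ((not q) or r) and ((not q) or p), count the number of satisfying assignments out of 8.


Evaluate all 8 assignments for p, q, r:
p=0, q=0, r=0: 1
p=0, q=0, r=1: 1
p=0, q=1, r=0: 0
p=0, q=1, r=1: 0
p=1, q=0, r=0: 1
p=1, q=0, r=1: 1
p=1, q=1, r=0: 0
p=1, q=1, r=1: 0
Satisfying count = 4

4


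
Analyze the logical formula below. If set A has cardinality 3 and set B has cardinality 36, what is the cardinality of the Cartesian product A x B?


The Cartesian product A x B contains all ordered pairs (a, b).
|A x B| = |A| * |B| = 3 * 36 = 108

108


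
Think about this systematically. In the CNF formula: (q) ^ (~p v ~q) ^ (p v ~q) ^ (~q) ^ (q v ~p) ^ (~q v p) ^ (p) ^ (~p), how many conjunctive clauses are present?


A CNF formula is a conjunction of clauses.
Clauses are separated by ^.
Counting the conjuncts: 8 clauses.

8


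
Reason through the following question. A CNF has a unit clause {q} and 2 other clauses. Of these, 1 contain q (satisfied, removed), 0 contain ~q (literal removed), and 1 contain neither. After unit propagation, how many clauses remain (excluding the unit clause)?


Satisfied (removed): 1
Shortened (remain): 0
Unchanged (remain): 1
Remaining = 0 + 1 = 1

1


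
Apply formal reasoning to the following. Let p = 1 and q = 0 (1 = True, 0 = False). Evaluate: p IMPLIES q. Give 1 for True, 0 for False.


p = 1, q = 0
Operation: p IMPLIES q
Evaluate: 1 IMPLIES 0 = 0

0


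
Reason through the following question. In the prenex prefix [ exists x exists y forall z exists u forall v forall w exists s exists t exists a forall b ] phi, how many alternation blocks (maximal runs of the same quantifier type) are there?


Quantifier-type sequence: E E A E A A E E E A  (A=forall, E=exists)
Group into maximal same-type runs:
  Ex2 | Ax1 | Ex1 | Ax2 | Ex3 | Ax1
Number of blocks = 6

6


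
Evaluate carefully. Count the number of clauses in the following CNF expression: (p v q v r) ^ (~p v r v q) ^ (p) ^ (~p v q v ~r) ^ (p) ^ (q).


A CNF formula is a conjunction of clauses.
Clauses are separated by ^.
Counting the conjuncts: 6 clauses.

6


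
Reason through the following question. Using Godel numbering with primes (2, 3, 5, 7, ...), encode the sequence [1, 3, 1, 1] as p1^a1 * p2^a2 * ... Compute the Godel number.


Encode each element as an exponent of the corresponding prime:
  2^1 = 2
  3^3 = 27
  5^1 = 5
  7^1 = 7
Product = 2 * 27 * 5 * 7 = 1890

1890


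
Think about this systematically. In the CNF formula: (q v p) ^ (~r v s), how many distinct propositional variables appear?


Identify each variable that appears in the formula.
Variables found: p, q, r, s
Count = 4

4


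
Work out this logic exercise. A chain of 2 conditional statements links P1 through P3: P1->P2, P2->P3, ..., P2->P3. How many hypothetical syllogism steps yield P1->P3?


With 2 implications in a chain connecting 3 propositions:
P1->P2, P2->P3, ..., P2->P3
Steps needed = (number of implications) - 1 = 2 - 1 = 1

1


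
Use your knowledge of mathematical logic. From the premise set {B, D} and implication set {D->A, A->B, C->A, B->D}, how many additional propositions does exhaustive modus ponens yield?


Initial facts: {B, D}
Apply modus ponens to closure:
  D and D->A  =>  A
Final known: {A, B, D}
New propositions: {A}
Count = 1

1


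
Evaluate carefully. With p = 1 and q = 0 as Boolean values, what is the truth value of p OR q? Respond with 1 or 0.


p = 1, q = 0
Operation: p OR q
Evaluate: 1 OR 0 = 1

1


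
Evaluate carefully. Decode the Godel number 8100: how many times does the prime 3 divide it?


Factorize 8100 by dividing by 3 repeatedly.
Division steps: 3 divides 8100 exactly 4 time(s).
Exponent of 3 = 4

4


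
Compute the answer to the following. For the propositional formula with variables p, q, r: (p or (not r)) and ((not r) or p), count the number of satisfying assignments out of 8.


Evaluate all 8 assignments for p, q, r:
p=0, q=0, r=0: 1
p=0, q=0, r=1: 0
p=0, q=1, r=0: 1
p=0, q=1, r=1: 0
p=1, q=0, r=0: 1
p=1, q=0, r=1: 1
p=1, q=1, r=0: 1
p=1, q=1, r=1: 1
Satisfying count = 6

6


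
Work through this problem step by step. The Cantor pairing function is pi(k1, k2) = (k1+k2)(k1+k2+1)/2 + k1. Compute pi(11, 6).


k1 + k2 = 17
(k1+k2)(k1+k2+1)/2 = 17 * 18 / 2 = 153
pi = 153 + 11 = 164

164


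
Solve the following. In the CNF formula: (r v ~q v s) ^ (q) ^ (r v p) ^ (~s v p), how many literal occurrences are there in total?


Counting literals in each clause:
Clause 1: 3 literal(s)
Clause 2: 1 literal(s)
Clause 3: 2 literal(s)
Clause 4: 2 literal(s)
Total = 8

8


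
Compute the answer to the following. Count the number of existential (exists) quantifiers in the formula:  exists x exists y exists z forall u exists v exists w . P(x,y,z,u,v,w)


Quantifier prefix: exists x exists y exists z forall u exists v exists w
Mark each quantifier type:
  E E E U E E
Universal count = 1, Existential count = 5
Asked for existential (exists) quantifiers: 5

5


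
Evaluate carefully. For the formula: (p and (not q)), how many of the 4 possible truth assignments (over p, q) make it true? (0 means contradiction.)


Check all 4 assignments:
p=0, q=0: 0
p=0, q=1: 0
p=1, q=0: 1
p=1, q=1: 0
Count of True = 1

1


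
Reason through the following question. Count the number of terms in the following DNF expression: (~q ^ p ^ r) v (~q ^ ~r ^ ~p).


A DNF formula is a disjunction of terms (conjunctions).
Terms are separated by v.
Counting the disjuncts: 2 terms.

2


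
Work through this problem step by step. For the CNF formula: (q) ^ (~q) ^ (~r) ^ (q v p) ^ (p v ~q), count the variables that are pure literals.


Check each variable for pure literal status:
p: pure positive
q: mixed (not pure)
r: pure negative
Pure literal count = 2

2


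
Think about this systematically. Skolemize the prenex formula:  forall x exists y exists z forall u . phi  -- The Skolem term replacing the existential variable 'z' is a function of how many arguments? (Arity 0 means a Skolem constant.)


Quantifier prefix: forall x exists y exists z forall u
'z' is existentially quantified at position 3.
Universal variables preceding it: x
Skolem function arity = 1

1


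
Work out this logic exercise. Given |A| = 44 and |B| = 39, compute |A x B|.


The Cartesian product A x B contains all ordered pairs (a, b).
|A x B| = |A| * |B| = 44 * 39 = 1716

1716


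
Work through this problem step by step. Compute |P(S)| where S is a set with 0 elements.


The power set of a set with n elements has 2^n elements.
|P(S)| = 2^0 = 1

1


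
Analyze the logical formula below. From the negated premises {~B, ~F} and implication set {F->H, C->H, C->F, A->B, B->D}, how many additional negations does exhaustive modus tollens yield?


Initial negated facts: {~B, ~F}
Apply modus tollens to closure:
  ~F and C->F  =>  ~C
  ~B and A->B  =>  ~A
Final negated: {~A, ~B, ~C, ~F}
New negations: {~A, ~C}
Count = 2

2


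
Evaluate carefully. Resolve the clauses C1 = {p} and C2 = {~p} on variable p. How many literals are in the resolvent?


Remove p from C1 and ~p from C2.
C1 remainder: {}
C2 remainder: {}
Union (resolvent): {} (empty clause)
Resolvent has 0 literal(s).

0


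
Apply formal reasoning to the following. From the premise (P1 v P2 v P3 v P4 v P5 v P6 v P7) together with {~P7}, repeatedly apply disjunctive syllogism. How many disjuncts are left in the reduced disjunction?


Original disjuncts (7): P1, P2, P3, P4, P5, P6, P7
Negated (eliminate): ~P7
Remaining disjuncts: P1, P2, P3, P4, P5, P6
Count = 7 - 1 = 6

6


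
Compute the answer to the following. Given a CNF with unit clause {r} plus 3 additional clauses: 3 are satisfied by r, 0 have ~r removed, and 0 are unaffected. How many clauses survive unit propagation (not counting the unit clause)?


Satisfied (removed): 3
Shortened (remain): 0
Unchanged (remain): 0
Remaining = 0 + 0 = 0

0


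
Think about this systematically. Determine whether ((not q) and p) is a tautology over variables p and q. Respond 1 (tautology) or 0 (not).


Check all 4 assignments:
p=0, q=0: 0
p=0, q=1: 0
p=1, q=0: 1
p=1, q=1: 0
Satisfying count = 1/4.
Tautology iff count = 4: no.

0


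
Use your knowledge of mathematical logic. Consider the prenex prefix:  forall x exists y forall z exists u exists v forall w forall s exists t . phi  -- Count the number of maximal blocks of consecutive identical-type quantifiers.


Quantifier-type sequence: A E A E E A A E  (A=forall, E=exists)
Group into maximal same-type runs:
  Ax1 | Ex1 | Ax1 | Ex2 | Ax2 | Ex1
Number of blocks = 6

6


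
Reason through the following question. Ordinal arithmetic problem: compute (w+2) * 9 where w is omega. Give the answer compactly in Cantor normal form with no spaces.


Compute (w+2) * 9.
Ordinal * is associative and left-distributive over +, but NOT commutative; for finite n>1, n*w = w but w*n stays w*n.
(w+2) * 9 = (w+2) repeated 9 times. Each intermediate +2 is absorbed by the following w; only the last survives: w*9+2.
Result = w*9+2

w*9+2


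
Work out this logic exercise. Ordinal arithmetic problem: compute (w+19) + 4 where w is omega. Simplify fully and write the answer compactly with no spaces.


Compute (w+19) + 4.
Ordinal + is associative but NOT commutative; for finite n>0, n + w = w but w + n stays w+n.
By associativity: (w+19) + 4 = w + (19+4) = w+23.
Result = w+23

w+23


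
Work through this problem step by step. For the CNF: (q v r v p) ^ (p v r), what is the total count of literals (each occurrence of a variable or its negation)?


Counting literals in each clause:
Clause 1: 3 literal(s)
Clause 2: 2 literal(s)
Total = 5

5


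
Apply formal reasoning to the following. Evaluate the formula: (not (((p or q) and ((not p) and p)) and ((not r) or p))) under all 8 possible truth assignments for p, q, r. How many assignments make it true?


Check all 8 assignments:
p=0, q=0, r=0: 1
p=0, q=0, r=1: 1
p=0, q=1, r=0: 1
p=0, q=1, r=1: 1
p=1, q=0, r=0: 1
p=1, q=0, r=1: 1
p=1, q=1, r=0: 1
p=1, q=1, r=1: 1
Count of True = 8

8


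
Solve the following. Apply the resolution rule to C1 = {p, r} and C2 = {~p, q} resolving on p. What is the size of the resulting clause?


Remove p from C1 and ~p from C2.
C1 remainder: {r}
C2 remainder: {q}
Union (resolvent): {q, r}
Resolvent has 2 literal(s).

2


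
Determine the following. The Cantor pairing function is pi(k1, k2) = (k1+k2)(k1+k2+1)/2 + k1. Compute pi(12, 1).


k1 + k2 = 13
(k1+k2)(k1+k2+1)/2 = 13 * 14 / 2 = 91
pi = 91 + 12 = 103

103


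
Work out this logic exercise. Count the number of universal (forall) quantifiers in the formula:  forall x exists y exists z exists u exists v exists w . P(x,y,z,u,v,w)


Quantifier prefix: forall x exists y exists z exists u exists v exists w
Mark each quantifier type:
  U E E E E E
Universal count = 1, Existential count = 5
Asked for universal (forall) quantifiers: 1

1


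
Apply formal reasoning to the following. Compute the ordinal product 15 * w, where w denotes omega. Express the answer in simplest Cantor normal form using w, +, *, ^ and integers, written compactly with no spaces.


Compute 15 * w.
Ordinal * is associative and left-distributive over +, but NOT commutative; for finite n>1, n*w = w but w*n stays w*n.
For finite n>0, n * w = sup{n*k : k<w} = w. So 15 * w = w.
Result = w

w


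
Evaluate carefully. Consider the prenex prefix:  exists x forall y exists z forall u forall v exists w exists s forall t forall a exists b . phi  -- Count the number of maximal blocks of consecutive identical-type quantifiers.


Quantifier-type sequence: E A E A A E E A A E  (A=forall, E=exists)
Group into maximal same-type runs:
  Ex1 | Ax1 | Ex1 | Ax2 | Ex2 | Ax2 | Ex1
Number of blocks = 7

7


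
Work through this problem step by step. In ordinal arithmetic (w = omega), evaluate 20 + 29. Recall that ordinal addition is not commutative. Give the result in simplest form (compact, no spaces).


Compute 20 + 29.
Ordinal + is associative but NOT commutative; for finite n>0, n + w = w but w + n stays w+n.
Both operands finite; ordinal + agrees with natural +: 20 + 29 = 49.
Result = 49

49


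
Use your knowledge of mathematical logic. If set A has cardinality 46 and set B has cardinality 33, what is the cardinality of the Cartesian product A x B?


The Cartesian product A x B contains all ordered pairs (a, b).
|A x B| = |A| * |B| = 46 * 33 = 1518

1518


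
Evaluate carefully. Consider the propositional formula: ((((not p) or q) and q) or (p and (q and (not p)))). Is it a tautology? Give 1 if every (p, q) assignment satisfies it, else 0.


Check all 4 assignments:
p=0, q=0: 0
p=0, q=1: 1
p=1, q=0: 0
p=1, q=1: 1
Satisfying count = 2/4.
Tautology iff count = 4: no.

0


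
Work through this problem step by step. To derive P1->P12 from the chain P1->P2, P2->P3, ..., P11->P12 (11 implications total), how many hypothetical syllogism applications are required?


With 11 implications in a chain connecting 12 propositions:
P1->P2, P2->P3, ..., P11->P12
Steps needed = (number of implications) - 1 = 11 - 1 = 10

10


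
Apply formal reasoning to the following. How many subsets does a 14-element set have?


The power set of a set with n elements has 2^n elements.
|P(S)| = 2^14 = 16384

16384


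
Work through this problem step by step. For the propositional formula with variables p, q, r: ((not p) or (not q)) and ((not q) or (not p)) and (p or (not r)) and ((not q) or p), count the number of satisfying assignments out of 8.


Evaluate all 8 assignments for p, q, r:
p=0, q=0, r=0: 1
p=0, q=0, r=1: 0
p=0, q=1, r=0: 0
p=0, q=1, r=1: 0
p=1, q=0, r=0: 1
p=1, q=0, r=1: 1
p=1, q=1, r=0: 0
p=1, q=1, r=1: 0
Satisfying count = 3

3


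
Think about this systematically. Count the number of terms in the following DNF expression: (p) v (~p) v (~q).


A DNF formula is a disjunction of terms (conjunctions).
Terms are separated by v.
Counting the disjuncts: 3 terms.

3


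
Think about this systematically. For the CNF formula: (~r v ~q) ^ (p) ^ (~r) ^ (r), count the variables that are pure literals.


Check each variable for pure literal status:
p: pure positive
q: pure negative
r: mixed (not pure)
Pure literal count = 2

2


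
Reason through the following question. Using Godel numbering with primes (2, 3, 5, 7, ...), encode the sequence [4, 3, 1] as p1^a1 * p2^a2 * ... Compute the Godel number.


Encode each element as an exponent of the corresponding prime:
  2^4 = 16
  3^3 = 27
  5^1 = 5
Product = 16 * 27 * 5 = 2160

2160


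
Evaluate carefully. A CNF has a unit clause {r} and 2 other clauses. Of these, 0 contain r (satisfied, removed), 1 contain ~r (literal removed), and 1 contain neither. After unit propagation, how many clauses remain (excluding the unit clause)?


Satisfied (removed): 0
Shortened (remain): 1
Unchanged (remain): 1
Remaining = 1 + 1 = 2

2


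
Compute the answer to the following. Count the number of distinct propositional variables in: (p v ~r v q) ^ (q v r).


Identify each variable that appears in the formula.
Variables found: p, q, r
Count = 3

3


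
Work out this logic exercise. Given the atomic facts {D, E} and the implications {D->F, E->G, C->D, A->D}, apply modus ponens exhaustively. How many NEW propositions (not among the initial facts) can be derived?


Initial facts: {D, E}
Apply modus ponens to closure:
  D and D->F  =>  F
  E and E->G  =>  G
Final known: {D, E, F, G}
New propositions: {F, G}
Count = 2

2


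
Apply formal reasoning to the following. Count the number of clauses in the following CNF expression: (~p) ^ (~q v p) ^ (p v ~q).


A CNF formula is a conjunction of clauses.
Clauses are separated by ^.
Counting the conjuncts: 3 clauses.

3


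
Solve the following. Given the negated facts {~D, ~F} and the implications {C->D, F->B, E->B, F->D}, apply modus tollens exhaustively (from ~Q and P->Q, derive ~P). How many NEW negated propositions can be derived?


Initial negated facts: {~D, ~F}
Apply modus tollens to closure:
  ~D and C->D  =>  ~C
Final negated: {~C, ~D, ~F}
New negations: {~C}
Count = 1

1


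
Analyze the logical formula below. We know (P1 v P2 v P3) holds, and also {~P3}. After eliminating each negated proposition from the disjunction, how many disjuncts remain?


Original disjuncts (3): P1, P2, P3
Negated (eliminate): ~P3
Remaining disjuncts: P1, P2
Count = 3 - 1 = 2

2


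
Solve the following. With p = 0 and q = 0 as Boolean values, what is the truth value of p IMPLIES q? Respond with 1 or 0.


p = 0, q = 0
Operation: p IMPLIES q
Evaluate: 0 IMPLIES 0 = 1

1


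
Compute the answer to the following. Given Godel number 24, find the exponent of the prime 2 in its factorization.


Factorize 24 by dividing by 2 repeatedly.
Division steps: 2 divides 24 exactly 3 time(s).
Exponent of 2 = 3

3


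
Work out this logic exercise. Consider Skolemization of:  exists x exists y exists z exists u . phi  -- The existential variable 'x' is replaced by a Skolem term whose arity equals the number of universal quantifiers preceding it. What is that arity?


Quantifier prefix: exists x exists y exists z exists u
'x' is existentially quantified at position 1.
No universal quantifiers precede it.
Skolem function arity = 0 (a Skolem constant)

0


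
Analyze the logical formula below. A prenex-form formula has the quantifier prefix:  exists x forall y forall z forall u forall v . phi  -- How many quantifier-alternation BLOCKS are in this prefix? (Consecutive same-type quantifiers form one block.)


Quantifier-type sequence: E A A A A  (A=forall, E=exists)
Group into maximal same-type runs:
  Ex1 | Ax4
Number of blocks = 2

2


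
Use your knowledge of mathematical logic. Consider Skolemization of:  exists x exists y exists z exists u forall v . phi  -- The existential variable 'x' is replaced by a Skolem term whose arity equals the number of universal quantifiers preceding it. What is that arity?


Quantifier prefix: exists x exists y exists z exists u forall v
'x' is existentially quantified at position 1.
No universal quantifiers precede it.
Skolem function arity = 0 (a Skolem constant)

0


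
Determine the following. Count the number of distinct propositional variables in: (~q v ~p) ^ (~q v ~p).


Identify each variable that appears in the formula.
Variables found: p, q
Count = 2

2


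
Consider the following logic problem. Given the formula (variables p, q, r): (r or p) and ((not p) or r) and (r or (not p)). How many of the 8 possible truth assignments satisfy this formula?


Evaluate all 8 assignments for p, q, r:
p=0, q=0, r=0: 0
p=0, q=0, r=1: 1
p=0, q=1, r=0: 0
p=0, q=1, r=1: 1
p=1, q=0, r=0: 0
p=1, q=0, r=1: 1
p=1, q=1, r=0: 0
p=1, q=1, r=1: 1
Satisfying count = 4

4


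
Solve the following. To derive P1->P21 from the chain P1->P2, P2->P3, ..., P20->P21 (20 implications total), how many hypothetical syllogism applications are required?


With 20 implications in a chain connecting 21 propositions:
P1->P2, P2->P3, ..., P20->P21
Steps needed = (number of implications) - 1 = 20 - 1 = 19

19


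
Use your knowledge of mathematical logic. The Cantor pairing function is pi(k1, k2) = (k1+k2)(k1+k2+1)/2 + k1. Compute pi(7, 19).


k1 + k2 = 26
(k1+k2)(k1+k2+1)/2 = 26 * 27 / 2 = 351
pi = 351 + 7 = 358

358


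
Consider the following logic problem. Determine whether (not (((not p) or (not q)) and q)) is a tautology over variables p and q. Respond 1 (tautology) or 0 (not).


Check all 4 assignments:
p=0, q=0: 1
p=0, q=1: 0
p=1, q=0: 1
p=1, q=1: 1
Satisfying count = 3/4.
Tautology iff count = 4: no.

0


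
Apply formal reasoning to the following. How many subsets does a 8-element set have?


The power set of a set with n elements has 2^n elements.
|P(S)| = 2^8 = 256

256


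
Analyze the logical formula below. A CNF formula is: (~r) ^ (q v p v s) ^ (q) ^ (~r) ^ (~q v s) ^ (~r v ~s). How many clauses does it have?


A CNF formula is a conjunction of clauses.
Clauses are separated by ^.
Counting the conjuncts: 6 clauses.

6


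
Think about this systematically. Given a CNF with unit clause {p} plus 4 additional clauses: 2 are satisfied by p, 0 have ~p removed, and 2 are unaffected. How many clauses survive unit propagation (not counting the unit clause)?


Satisfied (removed): 2
Shortened (remain): 0
Unchanged (remain): 2
Remaining = 0 + 2 = 2

2


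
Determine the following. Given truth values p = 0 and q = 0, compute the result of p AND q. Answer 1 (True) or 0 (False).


p = 0, q = 0
Operation: p AND q
Evaluate: 0 AND 0 = 0

0


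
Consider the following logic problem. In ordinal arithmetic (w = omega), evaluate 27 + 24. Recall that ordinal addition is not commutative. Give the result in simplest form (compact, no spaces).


Compute 27 + 24.
Ordinal + is associative but NOT commutative; for finite n>0, n + w = w but w + n stays w+n.
Both operands finite; ordinal + agrees with natural +: 27 + 24 = 51.
Result = 51

51


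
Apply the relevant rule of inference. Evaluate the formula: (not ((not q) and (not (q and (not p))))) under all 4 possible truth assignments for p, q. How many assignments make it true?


Check all 4 assignments:
p=0, q=0: 0
p=0, q=1: 1
p=1, q=0: 0
p=1, q=1: 1
Count of True = 2

2


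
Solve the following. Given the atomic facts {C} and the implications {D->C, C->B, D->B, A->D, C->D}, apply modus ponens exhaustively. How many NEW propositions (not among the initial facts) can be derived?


Initial facts: {C}
Apply modus ponens to closure:
  C and C->B  =>  B
  C and C->D  =>  D
Final known: {B, C, D}
New propositions: {B, D}
Count = 2

2


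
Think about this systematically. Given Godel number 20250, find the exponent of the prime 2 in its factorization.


Factorize 20250 by dividing by 2 repeatedly.
Division steps: 2 divides 20250 exactly 1 time(s).
Exponent of 2 = 1

1


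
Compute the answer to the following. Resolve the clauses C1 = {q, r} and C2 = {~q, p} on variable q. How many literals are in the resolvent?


Remove q from C1 and ~q from C2.
C1 remainder: {r}
C2 remainder: {p}
Union (resolvent): {p, r}
Resolvent has 2 literal(s).

2


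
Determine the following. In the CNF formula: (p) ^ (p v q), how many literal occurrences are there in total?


Counting literals in each clause:
Clause 1: 1 literal(s)
Clause 2: 2 literal(s)
Total = 3

3


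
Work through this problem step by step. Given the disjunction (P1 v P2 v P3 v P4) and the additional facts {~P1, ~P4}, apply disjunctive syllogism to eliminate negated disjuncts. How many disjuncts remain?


Original disjuncts (4): P1, P2, P3, P4
Negated (eliminate): ~P1, ~P4
Remaining disjuncts: P2, P3
Count = 4 - 2 = 2

2


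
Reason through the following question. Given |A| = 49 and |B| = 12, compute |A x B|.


The Cartesian product A x B contains all ordered pairs (a, b).
|A x B| = |A| * |B| = 49 * 12 = 588

588


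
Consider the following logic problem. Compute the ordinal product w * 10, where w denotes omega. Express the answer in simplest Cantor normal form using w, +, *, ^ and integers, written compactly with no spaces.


Compute w * 10.
Ordinal * is associative and left-distributive over +, but NOT commutative; for finite n>1, n*w = w but w*n stays w*n.
w * 10 means 10 copies of w concatenated: w*10.
Result = w*10

w*10


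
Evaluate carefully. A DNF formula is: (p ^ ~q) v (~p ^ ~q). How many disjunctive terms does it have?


A DNF formula is a disjunction of terms (conjunctions).
Terms are separated by v.
Counting the disjuncts: 2 terms.

2


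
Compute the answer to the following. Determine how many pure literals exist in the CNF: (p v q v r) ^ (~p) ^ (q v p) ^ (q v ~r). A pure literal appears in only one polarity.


Check each variable for pure literal status:
p: mixed (not pure)
q: pure positive
r: mixed (not pure)
Pure literal count = 1

1


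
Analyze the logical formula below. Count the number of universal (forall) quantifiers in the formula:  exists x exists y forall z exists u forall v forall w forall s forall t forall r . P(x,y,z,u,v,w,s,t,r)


Quantifier prefix: exists x exists y forall z exists u forall v forall w forall s forall t forall r
Mark each quantifier type:
  E E U E U U U U U
Universal count = 6, Existential count = 3
Asked for universal (forall) quantifiers: 6

6


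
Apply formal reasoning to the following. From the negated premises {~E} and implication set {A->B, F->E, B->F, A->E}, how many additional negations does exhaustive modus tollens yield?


Initial negated facts: {~E}
Apply modus tollens to closure:
  ~E and F->E  =>  ~F
  ~F and B->F  =>  ~B
  ~E and A->E  =>  ~A
Final negated: {~A, ~B, ~E, ~F}
New negations: {~A, ~B, ~F}
Count = 3

3


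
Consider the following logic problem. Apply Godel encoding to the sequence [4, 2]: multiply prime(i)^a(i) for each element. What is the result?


Encode each element as an exponent of the corresponding prime:
  2^4 = 16
  3^2 = 9
Product = 16 * 9 = 144

144


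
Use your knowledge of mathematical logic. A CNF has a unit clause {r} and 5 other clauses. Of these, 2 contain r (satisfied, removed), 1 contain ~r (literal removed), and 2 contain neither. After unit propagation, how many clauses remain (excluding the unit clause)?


Satisfied (removed): 2
Shortened (remain): 1
Unchanged (remain): 2
Remaining = 1 + 2 = 3

3


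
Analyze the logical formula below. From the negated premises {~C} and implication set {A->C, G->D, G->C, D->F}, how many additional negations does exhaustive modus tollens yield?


Initial negated facts: {~C}
Apply modus tollens to closure:
  ~C and A->C  =>  ~A
  ~C and G->C  =>  ~G
Final negated: {~A, ~C, ~G}
New negations: {~A, ~G}
Count = 2

2


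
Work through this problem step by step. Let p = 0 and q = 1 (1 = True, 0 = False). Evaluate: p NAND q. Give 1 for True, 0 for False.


p = 0, q = 1
Operation: p NAND q
Evaluate: 0 NAND 1 = 1

1


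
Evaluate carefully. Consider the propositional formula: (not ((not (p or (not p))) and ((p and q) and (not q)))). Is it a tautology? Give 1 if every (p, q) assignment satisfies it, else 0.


Check all 4 assignments:
p=0, q=0: 1
p=0, q=1: 1
p=1, q=0: 1
p=1, q=1: 1
Satisfying count = 4/4.
Tautology iff count = 4: yes.

1


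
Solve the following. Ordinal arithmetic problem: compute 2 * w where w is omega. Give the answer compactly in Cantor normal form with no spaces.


Compute 2 * w.
Ordinal * is associative and left-distributive over +, but NOT commutative; for finite n>1, n*w = w but w*n stays w*n.
For finite n>0, n * w = sup{n*k : k<w} = w. So 2 * w = w.
Result = w

w


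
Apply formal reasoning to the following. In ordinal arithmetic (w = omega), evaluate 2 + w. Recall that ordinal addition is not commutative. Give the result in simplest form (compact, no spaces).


Compute 2 + w.
Ordinal + is associative but NOT commutative; for finite n>0, n + w = w but w + n stays w+n.
Any finite left addend is absorbed by w on the right: 2 + w = w.
Result = w

w


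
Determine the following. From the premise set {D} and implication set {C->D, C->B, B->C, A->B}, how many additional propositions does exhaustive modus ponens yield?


Initial facts: {D}
Apply modus ponens to closure:
  (no implication fires)
Final known: {D}
New propositions: {(none)}
Count = 0

0


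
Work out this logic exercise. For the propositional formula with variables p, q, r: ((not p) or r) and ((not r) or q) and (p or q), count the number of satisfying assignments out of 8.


Evaluate all 8 assignments for p, q, r:
p=0, q=0, r=0: 0
p=0, q=0, r=1: 0
p=0, q=1, r=0: 1
p=0, q=1, r=1: 1
p=1, q=0, r=0: 0
p=1, q=0, r=1: 0
p=1, q=1, r=0: 0
p=1, q=1, r=1: 1
Satisfying count = 3

3


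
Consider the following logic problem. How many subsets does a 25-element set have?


The power set of a set with n elements has 2^n elements.
|P(S)| = 2^25 = 33554432

33554432


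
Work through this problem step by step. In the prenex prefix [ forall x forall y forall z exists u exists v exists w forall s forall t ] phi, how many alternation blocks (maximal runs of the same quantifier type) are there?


Quantifier-type sequence: A A A E E E A A  (A=forall, E=exists)
Group into maximal same-type runs:
  Ax3 | Ex3 | Ax2
Number of blocks = 3

3


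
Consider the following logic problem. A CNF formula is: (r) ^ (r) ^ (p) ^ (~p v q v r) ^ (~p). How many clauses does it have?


A CNF formula is a conjunction of clauses.
Clauses are separated by ^.
Counting the conjuncts: 5 clauses.

5


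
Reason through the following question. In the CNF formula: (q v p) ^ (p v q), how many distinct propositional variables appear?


Identify each variable that appears in the formula.
Variables found: p, q
Count = 2

2


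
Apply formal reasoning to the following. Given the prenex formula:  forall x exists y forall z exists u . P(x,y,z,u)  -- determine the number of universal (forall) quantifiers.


Quantifier prefix: forall x exists y forall z exists u
Mark each quantifier type:
  U E U E
Universal count = 2, Existential count = 2
Asked for universal (forall) quantifiers: 2

2


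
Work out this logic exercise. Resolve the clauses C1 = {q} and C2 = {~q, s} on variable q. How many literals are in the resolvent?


Remove q from C1 and ~q from C2.
C1 remainder: {}
C2 remainder: {s}
Union (resolvent): {s}
Resolvent has 1 literal(s).

1


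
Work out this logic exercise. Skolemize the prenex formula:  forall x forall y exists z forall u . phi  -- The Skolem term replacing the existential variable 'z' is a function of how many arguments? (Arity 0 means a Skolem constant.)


Quantifier prefix: forall x forall y exists z forall u
'z' is existentially quantified at position 3.
Universal variables preceding it: x, y
Skolem function arity = 2

2


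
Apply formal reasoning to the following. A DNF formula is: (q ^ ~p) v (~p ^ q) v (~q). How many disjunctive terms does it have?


A DNF formula is a disjunction of terms (conjunctions).
Terms are separated by v.
Counting the disjuncts: 3 terms.

3


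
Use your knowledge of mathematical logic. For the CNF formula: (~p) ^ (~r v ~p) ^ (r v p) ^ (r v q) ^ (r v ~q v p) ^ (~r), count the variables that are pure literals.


Check each variable for pure literal status:
p: mixed (not pure)
q: mixed (not pure)
r: mixed (not pure)
Pure literal count = 0

0


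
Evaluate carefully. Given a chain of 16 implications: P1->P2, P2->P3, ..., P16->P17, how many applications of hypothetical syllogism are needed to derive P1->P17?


With 16 implications in a chain connecting 17 propositions:
P1->P2, P2->P3, ..., P16->P17
Steps needed = (number of implications) - 1 = 16 - 1 = 15

15


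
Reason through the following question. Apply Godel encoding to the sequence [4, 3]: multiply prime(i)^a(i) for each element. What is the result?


Encode each element as an exponent of the corresponding prime:
  2^4 = 16
  3^3 = 27
Product = 16 * 27 = 432

432


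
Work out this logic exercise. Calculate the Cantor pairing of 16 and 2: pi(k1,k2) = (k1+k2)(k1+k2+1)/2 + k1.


k1 + k2 = 18
(k1+k2)(k1+k2+1)/2 = 18 * 19 / 2 = 171
pi = 171 + 16 = 187

187


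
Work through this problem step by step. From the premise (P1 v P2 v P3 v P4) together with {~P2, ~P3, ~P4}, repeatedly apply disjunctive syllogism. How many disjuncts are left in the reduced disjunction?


Original disjuncts (4): P1, P2, P3, P4
Negated (eliminate): ~P2, ~P3, ~P4
Remaining disjuncts: P1
Count = 4 - 3 = 1

1


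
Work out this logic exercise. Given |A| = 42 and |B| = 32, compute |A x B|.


The Cartesian product A x B contains all ordered pairs (a, b).
|A x B| = |A| * |B| = 42 * 32 = 1344

1344


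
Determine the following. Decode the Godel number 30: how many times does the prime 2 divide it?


Factorize 30 by dividing by 2 repeatedly.
Division steps: 2 divides 30 exactly 1 time(s).
Exponent of 2 = 1

1


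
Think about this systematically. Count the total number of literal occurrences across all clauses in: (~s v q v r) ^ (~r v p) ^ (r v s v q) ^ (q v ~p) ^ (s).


Counting literals in each clause:
Clause 1: 3 literal(s)
Clause 2: 2 literal(s)
Clause 3: 3 literal(s)
Clause 4: 2 literal(s)
Clause 5: 1 literal(s)
Total = 11

11


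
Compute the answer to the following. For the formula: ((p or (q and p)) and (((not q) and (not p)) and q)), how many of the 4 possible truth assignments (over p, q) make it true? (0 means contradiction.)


Check all 4 assignments:
p=0, q=0: 0
p=0, q=1: 0
p=1, q=0: 0
p=1, q=1: 0
Count of True = 0

0


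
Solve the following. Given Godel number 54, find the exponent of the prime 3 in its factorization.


Factorize 54 by dividing by 3 repeatedly.
Division steps: 3 divides 54 exactly 3 time(s).
Exponent of 3 = 3

3


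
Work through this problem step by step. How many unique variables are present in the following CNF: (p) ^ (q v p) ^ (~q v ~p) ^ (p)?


Identify each variable that appears in the formula.
Variables found: p, q
Count = 2

2


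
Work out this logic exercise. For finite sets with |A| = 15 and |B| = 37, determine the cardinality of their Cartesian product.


The Cartesian product A x B contains all ordered pairs (a, b).
|A x B| = |A| * |B| = 15 * 37 = 555

555


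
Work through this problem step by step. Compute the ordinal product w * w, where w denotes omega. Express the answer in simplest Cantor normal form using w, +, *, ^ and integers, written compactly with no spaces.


Compute w * w.
Ordinal * is associative and left-distributive over +, but NOT commutative; for finite n>1, n*w = w but w*n stays w*n.
w * w = w^2 by definition.
Result = w^2

w^2


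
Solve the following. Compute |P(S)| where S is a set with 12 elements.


The power set of a set with n elements has 2^n elements.
|P(S)| = 2^12 = 4096

4096


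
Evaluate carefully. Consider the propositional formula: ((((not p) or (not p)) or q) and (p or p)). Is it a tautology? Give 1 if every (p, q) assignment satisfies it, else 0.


Check all 4 assignments:
p=0, q=0: 0
p=0, q=1: 0
p=1, q=0: 0
p=1, q=1: 1
Satisfying count = 1/4.
Tautology iff count = 4: no.

0


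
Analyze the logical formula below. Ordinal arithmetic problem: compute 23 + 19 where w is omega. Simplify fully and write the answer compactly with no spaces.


Compute 23 + 19.
Ordinal + is associative but NOT commutative; for finite n>0, n + w = w but w + n stays w+n.
Both operands finite; ordinal + agrees with natural +: 23 + 19 = 42.
Result = 42

42


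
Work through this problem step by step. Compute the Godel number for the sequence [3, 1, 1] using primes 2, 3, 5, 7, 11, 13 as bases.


Encode each element as an exponent of the corresponding prime:
  2^3 = 8
  3^1 = 3
  5^1 = 5
Product = 8 * 3 * 5 = 120

120


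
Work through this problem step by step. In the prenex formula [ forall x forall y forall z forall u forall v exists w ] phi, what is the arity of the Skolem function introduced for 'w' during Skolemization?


Quantifier prefix: forall x forall y forall z forall u forall v exists w
'w' is existentially quantified at position 6.
Universal variables preceding it: x, y, z, u, v
Skolem function arity = 5

5


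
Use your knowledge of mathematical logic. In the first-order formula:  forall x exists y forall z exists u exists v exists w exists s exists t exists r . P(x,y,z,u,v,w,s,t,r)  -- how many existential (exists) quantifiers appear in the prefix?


Quantifier prefix: forall x exists y forall z exists u exists v exists w exists s exists t exists r
Mark each quantifier type:
  U E U E E E E E E
Universal count = 2, Existential count = 7
Asked for existential (exists) quantifiers: 7

7


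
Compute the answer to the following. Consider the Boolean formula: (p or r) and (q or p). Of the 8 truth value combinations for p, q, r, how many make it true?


Evaluate all 8 assignments for p, q, r:
p=0, q=0, r=0: 0
p=0, q=0, r=1: 0
p=0, q=1, r=0: 0
p=0, q=1, r=1: 1
p=1, q=0, r=0: 1
p=1, q=0, r=1: 1
p=1, q=1, r=0: 1
p=1, q=1, r=1: 1
Satisfying count = 5

5


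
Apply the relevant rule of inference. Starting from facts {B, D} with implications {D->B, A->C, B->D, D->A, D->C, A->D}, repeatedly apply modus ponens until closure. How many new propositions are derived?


Initial facts: {B, D}
Apply modus ponens to closure:
  D and D->A  =>  A
  D and D->C  =>  C
Final known: {A, B, C, D}
New propositions: {A, C}
Count = 2

2


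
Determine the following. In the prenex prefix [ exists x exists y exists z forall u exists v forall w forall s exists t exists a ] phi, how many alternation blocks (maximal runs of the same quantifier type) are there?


Quantifier-type sequence: E E E A E A A E E  (A=forall, E=exists)
Group into maximal same-type runs:
  Ex3 | Ax1 | Ex1 | Ax2 | Ex2
Number of blocks = 5

5


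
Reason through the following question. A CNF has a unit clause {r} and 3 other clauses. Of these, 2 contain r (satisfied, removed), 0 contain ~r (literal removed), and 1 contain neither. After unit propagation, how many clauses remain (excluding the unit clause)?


Satisfied (removed): 2
Shortened (remain): 0
Unchanged (remain): 1
Remaining = 0 + 1 = 1

1


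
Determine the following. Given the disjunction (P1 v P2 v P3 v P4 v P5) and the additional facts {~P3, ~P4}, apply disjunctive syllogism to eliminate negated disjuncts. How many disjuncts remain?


Original disjuncts (5): P1, P2, P3, P4, P5
Negated (eliminate): ~P3, ~P4
Remaining disjuncts: P1, P2, P5
Count = 5 - 2 = 3

3


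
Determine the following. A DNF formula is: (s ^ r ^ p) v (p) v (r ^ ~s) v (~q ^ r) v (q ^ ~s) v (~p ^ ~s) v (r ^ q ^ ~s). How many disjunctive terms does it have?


A DNF formula is a disjunction of terms (conjunctions).
Terms are separated by v.
Counting the disjuncts: 7 terms.

7


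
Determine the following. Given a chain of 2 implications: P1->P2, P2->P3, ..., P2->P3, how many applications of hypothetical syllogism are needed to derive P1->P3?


With 2 implications in a chain connecting 3 propositions:
P1->P2, P2->P3, ..., P2->P3
Steps needed = (number of implications) - 1 = 2 - 1 = 1

1
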